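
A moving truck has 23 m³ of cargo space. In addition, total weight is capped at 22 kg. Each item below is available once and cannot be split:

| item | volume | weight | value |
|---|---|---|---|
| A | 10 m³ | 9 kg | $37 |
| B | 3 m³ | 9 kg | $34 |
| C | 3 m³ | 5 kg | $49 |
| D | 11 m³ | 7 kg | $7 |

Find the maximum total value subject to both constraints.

$90

Feasible sets respecting both limits:
- B+C+D: volume 17, weight 21, value 90
- A+C: volume 13, weight 14, value 86
- B+C: volume 6, weight 14, value 83
Best: $90.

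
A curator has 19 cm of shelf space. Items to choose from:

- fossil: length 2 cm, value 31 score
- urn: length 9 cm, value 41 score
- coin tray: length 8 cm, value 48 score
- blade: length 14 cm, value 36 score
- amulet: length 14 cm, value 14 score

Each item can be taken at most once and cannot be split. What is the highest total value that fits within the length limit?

120 score

This is a 0/1 knapsack; check combinations near the capacity.
- fossil+urn+coin tray: length 2+9+8=19, value 31+41+48=120
- urn+coin tray: length 9+8=17, value 41+48=89
- fossil+coin tray: length 2+8=10, value 31+48=79
- fossil+urn: length 2+9=11, value 31+41=72
- fossil+blade: length 2+14=16, value 31+36=67
Best: 120 score.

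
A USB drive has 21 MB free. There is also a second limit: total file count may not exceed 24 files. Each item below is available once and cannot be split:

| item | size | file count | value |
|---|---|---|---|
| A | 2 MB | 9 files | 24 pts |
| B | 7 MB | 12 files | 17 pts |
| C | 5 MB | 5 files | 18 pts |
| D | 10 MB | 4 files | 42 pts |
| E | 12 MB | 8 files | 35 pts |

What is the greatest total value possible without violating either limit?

84 pts

Feasible sets respecting both limits:
- A+C+D: size 17, file count 18, value 84
- A+C+E: size 19, file count 22, value 77
- A+D: size 12, file count 13, value 66
Best: 84 pts.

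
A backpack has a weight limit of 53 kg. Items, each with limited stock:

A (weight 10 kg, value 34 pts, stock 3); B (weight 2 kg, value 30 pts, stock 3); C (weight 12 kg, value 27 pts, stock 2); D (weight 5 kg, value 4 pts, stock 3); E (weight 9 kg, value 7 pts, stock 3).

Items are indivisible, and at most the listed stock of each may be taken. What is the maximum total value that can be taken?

Best selections within weight 53 and stock limits:
- 3×A + 3×B + 1×C + 1×D: weight 53, value 223
- 3×A + 3×B + 1×C: weight 48, value 219
Best: 223 pts.

223 pts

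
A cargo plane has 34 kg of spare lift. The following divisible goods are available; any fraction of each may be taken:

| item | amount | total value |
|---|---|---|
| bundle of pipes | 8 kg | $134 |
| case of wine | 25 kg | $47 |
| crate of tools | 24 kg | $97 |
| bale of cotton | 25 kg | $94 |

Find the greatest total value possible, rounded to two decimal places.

Take in order of value per unit:
- bundle of pipes (134/8 per unit): all 8 → value 134, running total 134.00
- crate of tools (97/24 per unit): all 24 → value 97, running total 231.00
- bale of cotton (94/25 per unit): 2 of 25 → value 2×94/25 = 7.5200, running total 238.52
Total 238.52.

238.52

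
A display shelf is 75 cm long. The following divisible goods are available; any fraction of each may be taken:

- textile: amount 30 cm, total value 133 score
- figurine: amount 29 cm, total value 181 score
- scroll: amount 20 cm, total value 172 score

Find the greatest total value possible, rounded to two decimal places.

Take in order of value per unit:
- scroll (172/20 per unit): all 20 → value 172, running total 172.00
- figurine (181/29 per unit): all 29 → value 181, running total 353.00
- textile (133/30 per unit): 26 of 30 → value 26×133/30 = 115.2667, running total 468.27
Total 468.27.

468.27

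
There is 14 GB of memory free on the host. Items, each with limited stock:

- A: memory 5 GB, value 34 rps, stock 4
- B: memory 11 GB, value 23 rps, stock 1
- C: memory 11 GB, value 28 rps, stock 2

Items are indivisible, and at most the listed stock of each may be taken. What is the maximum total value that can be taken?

Top feasible selections:
- 2×A: memory 10, value 68
- 1×A: memory 5, value 34
- 1×C: memory 11, value 28
Best: 68 rps.

68 rps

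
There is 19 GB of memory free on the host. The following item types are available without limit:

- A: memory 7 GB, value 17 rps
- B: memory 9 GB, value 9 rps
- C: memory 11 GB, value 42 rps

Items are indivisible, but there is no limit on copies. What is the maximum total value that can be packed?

59 rps

Best value-per-unit is C at 42/11; filling with it alone gives 1×42 = 42.
Optimal mix: 1×A + 1×C → memory 18, value 59.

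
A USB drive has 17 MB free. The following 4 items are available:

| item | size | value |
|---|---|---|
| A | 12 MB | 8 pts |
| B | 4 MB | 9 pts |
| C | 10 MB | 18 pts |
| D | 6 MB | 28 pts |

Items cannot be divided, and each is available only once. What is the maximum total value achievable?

46 pts

This is a 0/1 knapsack; check combinations near the capacity.
- C+D: size 10+6=16, value 18+28=46
- B+D: size 4+6=10, value 9+28=37
- D: size 6, value 28
- B+C: size 4+10=14, value 9+18=27
Best: 46 pts.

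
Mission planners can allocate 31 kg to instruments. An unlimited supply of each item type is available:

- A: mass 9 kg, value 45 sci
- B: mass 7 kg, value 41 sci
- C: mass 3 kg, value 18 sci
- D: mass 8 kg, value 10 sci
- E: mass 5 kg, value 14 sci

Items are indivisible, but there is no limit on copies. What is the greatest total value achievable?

Best value-per-unit is C at 18/3; filling with it alone gives 10×18 = 180.
Optimal mix: 1×B + 8×C → mass 31, value 185.

185 sci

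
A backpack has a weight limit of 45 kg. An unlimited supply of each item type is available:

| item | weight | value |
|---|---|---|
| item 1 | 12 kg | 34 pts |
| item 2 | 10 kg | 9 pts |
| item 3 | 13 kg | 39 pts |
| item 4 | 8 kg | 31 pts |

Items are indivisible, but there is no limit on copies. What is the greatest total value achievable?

163 pts

Best value-per-unit is item 4 at 31/8; filling with it alone gives 5×31 = 155.
Optimal mix: 1×item 3 + 4×item 4 → weight 45, value 163.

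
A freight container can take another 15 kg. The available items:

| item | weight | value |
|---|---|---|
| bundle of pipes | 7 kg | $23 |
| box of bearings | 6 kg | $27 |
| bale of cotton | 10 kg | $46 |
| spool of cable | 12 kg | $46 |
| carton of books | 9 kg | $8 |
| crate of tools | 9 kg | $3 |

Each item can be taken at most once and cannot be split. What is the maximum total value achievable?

$50

Check high-value combinations within 15 kg:
- bundle of pipes+box of bearings: weight 7+6=13, value 23+27=50
- bale of cotton: weight 10, value 46
- spool of cable: weight 12, value 46
- box of bearings+carton of books: weight 6+9=15, value 27+8=35
Best: $50.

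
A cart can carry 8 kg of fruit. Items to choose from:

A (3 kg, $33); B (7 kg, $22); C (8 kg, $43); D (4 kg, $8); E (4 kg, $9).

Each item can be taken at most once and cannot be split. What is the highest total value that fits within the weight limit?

$43

Check high-value combinations within 8 kg:
- C: weight 8, value 43
- A+E: weight 3+4=7, value 33+9=42
- A+D: weight 3+4=7, value 33+8=41
- A: weight 3, value 33
Best: $43.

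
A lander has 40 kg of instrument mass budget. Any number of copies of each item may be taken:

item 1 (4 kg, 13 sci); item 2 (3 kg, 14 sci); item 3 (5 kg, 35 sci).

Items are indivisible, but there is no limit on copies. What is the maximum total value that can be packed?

Best value-per-unit is item 3 at 35/5, and filling with it alone uses mass 8×5=40. No mix of the others beats 8×35 = 280.

280 sci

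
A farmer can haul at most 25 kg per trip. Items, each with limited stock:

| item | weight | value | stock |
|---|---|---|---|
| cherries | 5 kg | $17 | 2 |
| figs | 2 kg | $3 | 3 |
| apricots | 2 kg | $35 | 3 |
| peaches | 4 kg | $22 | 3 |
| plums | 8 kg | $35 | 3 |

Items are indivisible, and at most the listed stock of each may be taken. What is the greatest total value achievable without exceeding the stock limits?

$191

Best selections within weight 25 and stock limits:
- 1×cherries + 1×figs + 3×apricots + 3×peaches: weight 25, value 191
- 1×cherries + 3×apricots + 3×peaches: weight 23, value 188
Best: $191.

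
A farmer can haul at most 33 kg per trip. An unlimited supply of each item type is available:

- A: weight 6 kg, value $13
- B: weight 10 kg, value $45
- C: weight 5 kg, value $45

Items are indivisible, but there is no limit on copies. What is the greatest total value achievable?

$270

Best value-per-unit is C at 45/5, and filling with it alone uses weight 6×5=30. No mix of the others beats 6×45 = 270.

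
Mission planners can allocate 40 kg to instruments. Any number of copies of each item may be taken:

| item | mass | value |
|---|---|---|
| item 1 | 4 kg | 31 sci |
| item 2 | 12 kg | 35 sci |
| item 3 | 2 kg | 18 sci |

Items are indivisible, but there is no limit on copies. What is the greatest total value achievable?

Best value-per-unit is item 3 at 18/2, and filling with it alone uses mass 20×2=40. No mix of the others beats 20×18 = 360.

360 sci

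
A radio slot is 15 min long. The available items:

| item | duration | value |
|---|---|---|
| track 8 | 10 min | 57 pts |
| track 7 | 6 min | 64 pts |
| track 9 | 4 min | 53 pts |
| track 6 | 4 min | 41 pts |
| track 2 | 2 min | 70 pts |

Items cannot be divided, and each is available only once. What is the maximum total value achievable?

Check high-value combinations within 15 min:
- track 7+track 9+track 2: duration 6+4+2=12, value 64+53+70=187
- track 7+track 6+track 2: duration 6+4+2=12, value 64+41+70=175
- track 9+track 6+track 2: duration 4+4+2=10, value 53+41+70=164
- track 7+track 9+track 6: duration 6+4+4=14, value 64+53+41=158
Best: 187 pts.

187 pts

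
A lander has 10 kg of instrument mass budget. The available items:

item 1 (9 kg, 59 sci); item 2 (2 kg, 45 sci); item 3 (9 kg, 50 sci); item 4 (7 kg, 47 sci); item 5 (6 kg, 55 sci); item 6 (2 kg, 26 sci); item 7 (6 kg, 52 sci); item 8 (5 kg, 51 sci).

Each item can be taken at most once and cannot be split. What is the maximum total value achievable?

Check high-value combinations within 10 kg:
- item 2+item 5+item 6: mass 2+6+2=10, value 45+55+26=126
- item 2+item 6+item 7: mass 2+2+6=10, value 45+26+52=123
- item 2+item 6+item 8: mass 2+2+5=9, value 45+26+51=122
- item 2+item 5: mass 2+6=8, value 45+55=100
Best: 126 sci.

126 sci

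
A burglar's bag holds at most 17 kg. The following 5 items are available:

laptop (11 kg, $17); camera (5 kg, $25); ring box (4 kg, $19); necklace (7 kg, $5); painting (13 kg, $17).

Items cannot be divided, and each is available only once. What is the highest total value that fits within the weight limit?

$49

Check high-value combinations within 17 kg:
- camera+ring box+necklace: weight 5+4+7=16, value 25+19+5=49
- camera+ring box: weight 5+4=9, value 25+19=44
- laptop+camera: weight 11+5=16, value 17+25=42
- laptop+ring box: weight 11+4=15, value 17+19=36
- ring box+painting: weight 4+13=17, value 19+17=36
Best: $49.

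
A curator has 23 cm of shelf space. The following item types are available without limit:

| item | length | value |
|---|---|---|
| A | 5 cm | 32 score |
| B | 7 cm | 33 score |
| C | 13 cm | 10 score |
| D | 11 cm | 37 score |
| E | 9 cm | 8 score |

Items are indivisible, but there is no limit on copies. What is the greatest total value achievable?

129 score

Best value-per-unit is A at 32/5; filling with it alone gives 4×32 = 128.
Optimal mix: 3×A + 1×B → length 22, value 129.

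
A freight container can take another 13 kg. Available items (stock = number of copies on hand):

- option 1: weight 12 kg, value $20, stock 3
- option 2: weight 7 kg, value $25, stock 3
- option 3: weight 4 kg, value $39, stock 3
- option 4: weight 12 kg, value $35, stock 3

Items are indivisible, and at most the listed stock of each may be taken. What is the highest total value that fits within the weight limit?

$117

Top feasible selections:
- 3×option 3: weight 12, value 117
- 2×option 3: weight 8, value 78
- 1×option 2 + 1×option 3: weight 11, value 64
Best: $117.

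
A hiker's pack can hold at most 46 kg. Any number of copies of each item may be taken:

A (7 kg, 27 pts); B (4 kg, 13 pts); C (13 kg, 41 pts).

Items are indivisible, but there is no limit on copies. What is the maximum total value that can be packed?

Best value-per-unit is A at 27/7; filling with it alone gives 6×27 = 162.
Optimal mix: 6×A + 1×B → weight 46, value 175.

175 pts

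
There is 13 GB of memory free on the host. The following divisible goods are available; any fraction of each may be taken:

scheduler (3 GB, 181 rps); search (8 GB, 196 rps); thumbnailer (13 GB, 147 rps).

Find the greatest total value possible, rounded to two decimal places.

399.62

Take in order of value per unit:
- scheduler (181/3 per unit): all 3 → value 181, running total 181.00
- search (196/8 per unit): all 8 → value 196, running total 377.00
- thumbnailer (147/13 per unit): 2 of 13 → value 2×147/13 = 22.6154, running total 399.62
Total 399.62.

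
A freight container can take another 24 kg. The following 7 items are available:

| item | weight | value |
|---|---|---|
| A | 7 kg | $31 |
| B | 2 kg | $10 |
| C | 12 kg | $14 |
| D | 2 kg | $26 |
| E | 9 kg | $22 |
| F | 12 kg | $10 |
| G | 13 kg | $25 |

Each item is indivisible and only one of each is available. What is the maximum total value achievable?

Check high-value combinations within 24 kg:
- A+B+D+G: weight 7+2+2+13=24, value 31+10+26+25=92
- A+B+D+E: weight 7+2+2+9=20, value 31+10+26+22=89
- A+D+G: weight 7+2+13=22, value 31+26+25=82
- A+B+C+D: weight 7+2+12+2=23, value 31+10+14+26=81
Best: $92.

$92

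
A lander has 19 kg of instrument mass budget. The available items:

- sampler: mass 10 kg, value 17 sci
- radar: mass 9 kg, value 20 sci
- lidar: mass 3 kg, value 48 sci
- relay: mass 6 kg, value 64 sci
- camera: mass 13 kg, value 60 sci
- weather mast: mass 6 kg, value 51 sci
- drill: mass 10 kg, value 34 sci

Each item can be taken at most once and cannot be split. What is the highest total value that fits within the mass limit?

163 sci

This is a 0/1 knapsack; check combinations near the capacity.
- lidar+relay+weather mast: mass 3+6+6=15, value 48+64+51=163
- lidar+relay+drill: mass 3+6+10=19, value 48+64+34=146
- lidar+weather mast+drill: mass 3+6+10=19, value 48+51+34=133
- radar+lidar+relay: mass 9+3+6=18, value 20+48+64=132
- sampler+lidar+relay: mass 10+3+6=19, value 17+48+64=129
Best: 163 sci.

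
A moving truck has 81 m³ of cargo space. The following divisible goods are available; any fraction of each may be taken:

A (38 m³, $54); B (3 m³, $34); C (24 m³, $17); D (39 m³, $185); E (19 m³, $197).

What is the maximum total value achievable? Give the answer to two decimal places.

Take in order of value per unit:
- B (34/3 per unit): all 3 → value 34, running total 34.00
- E (197/19 per unit): all 19 → value 197, running total 231.00
- D (185/39 per unit): all 39 → value 185, running total 416.00
- A (54/38 per unit): 20 of 38 → value 20×54/38 = 28.4211, running total 444.42
Total 444.42.

444.42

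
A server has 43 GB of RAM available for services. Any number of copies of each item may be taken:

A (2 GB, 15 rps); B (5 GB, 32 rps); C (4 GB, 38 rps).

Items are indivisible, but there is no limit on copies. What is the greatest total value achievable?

395 rps

Best value-per-unit is C at 38/4; filling with it alone gives 10×38 = 380.
Optimal mix: 1×A + 10×C → memory 42, value 395.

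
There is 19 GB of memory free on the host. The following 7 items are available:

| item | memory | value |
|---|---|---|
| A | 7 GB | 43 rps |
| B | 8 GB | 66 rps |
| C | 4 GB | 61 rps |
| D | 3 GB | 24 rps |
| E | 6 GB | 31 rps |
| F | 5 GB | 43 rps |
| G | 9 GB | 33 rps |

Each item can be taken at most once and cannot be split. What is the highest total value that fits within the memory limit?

171 rps

Check high-value combinations within 19 GB:
- A+C+D+F: memory 7+4+3+5=19, value 43+61+24+43=171
- B+C+F: memory 8+4+5=17, value 66+61+43=170
- A+B+C: memory 7+8+4=19, value 43+66+61=170
- C+D+E+F: memory 4+3+6+5=18, value 61+24+31+43=159
- B+C+E: memory 8+4+6=18, value 66+61+31=158
Best: 171 rps.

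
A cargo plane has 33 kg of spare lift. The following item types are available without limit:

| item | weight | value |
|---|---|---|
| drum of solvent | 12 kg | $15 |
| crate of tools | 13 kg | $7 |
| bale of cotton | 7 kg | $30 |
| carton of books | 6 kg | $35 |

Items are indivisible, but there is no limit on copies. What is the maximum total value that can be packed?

$175

Best value-per-unit is carton of books at 35/6, and filling with it alone uses weight 5×6=30. No mix of the others beats 5×35 = 175.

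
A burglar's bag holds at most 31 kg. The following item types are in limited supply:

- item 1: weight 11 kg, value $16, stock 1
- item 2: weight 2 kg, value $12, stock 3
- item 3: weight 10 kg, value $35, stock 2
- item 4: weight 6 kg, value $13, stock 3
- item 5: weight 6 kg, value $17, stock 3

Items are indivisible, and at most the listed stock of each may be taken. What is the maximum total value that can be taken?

$111

Top feasible selections:
- 2×item 2 + 2×item 3 + 1×item 5: weight 30, value 111
- 2×item 2 + 2×item 3 + 1×item 4: weight 30, value 107
Best: $111.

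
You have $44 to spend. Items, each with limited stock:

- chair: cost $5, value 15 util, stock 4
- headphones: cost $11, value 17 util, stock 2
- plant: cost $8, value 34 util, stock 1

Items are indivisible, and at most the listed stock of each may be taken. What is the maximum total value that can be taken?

Top feasible selections:
- 4×chair + 1×headphones + 1×plant: cost 39, value 111
- 2×chair + 2×headphones + 1×plant: cost 40, value 98
- 3×chair + 1×headphones + 1×plant: cost 34, value 96
Best: 111 util.

111 util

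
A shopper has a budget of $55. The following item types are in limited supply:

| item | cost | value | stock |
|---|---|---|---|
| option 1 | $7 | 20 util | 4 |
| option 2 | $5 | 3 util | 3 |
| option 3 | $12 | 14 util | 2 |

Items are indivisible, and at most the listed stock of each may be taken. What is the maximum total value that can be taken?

108 util

Best selections within cost 55 and stock limits:
- 4×option 1 + 2×option 3: cost 52, value 108
- 4×option 1 + 3×option 2 + 1×option 3: cost 55, value 103
- 4×option 1 + 2×option 2 + 1×option 3: cost 50, value 100
- 4×option 1 + 1×option 2 + 1×option 3: cost 45, value 97
Best: 108 util.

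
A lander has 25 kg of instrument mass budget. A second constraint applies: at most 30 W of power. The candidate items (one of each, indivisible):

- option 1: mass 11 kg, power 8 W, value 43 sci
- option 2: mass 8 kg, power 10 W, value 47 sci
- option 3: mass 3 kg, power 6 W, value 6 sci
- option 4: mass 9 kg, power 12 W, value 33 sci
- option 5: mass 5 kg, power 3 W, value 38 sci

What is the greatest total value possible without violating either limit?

Feasible sets respecting both limits:
- option 1+option 2+option 5: mass 24, power 21, value 128
- option 2+option 4+option 5: mass 22, power 25, value 118
- option 1+option 4+option 5: mass 25, power 23, value 114
Best: 128 sci.

128 sci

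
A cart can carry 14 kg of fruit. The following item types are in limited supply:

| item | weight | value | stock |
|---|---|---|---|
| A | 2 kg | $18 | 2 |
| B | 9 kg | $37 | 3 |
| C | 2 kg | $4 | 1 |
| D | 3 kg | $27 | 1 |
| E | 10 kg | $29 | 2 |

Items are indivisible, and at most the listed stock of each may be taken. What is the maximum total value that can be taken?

$82

Top feasible selections:
- 1×A + 1×B + 1×D: weight 14, value 82
- 2×A + 1×B: weight 13, value 73
Best: $82.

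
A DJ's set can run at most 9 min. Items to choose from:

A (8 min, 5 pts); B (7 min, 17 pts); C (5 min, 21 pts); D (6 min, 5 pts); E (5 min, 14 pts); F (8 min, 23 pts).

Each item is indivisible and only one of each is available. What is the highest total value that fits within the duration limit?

This is a 0/1 knapsack; check combinations near the capacity.
- F: duration 8, value 23
- C: duration 5, value 21
- B: duration 7, value 17
- E: duration 5, value 14
- D: duration 6, value 5
Best: 23 pts.

23 pts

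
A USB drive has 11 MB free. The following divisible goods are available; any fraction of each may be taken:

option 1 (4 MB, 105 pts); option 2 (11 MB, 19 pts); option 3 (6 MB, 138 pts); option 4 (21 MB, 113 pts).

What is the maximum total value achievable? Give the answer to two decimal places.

248.38

Take in order of value per unit:
- option 1 (105/4 per unit): all 4 → value 105, running total 105.00
- option 3 (138/6 per unit): all 6 → value 138, running total 243.00
- option 4 (113/21 per unit): 1 of 21 → value 1×113/21 = 5.3810, running total 248.38
Total 248.38.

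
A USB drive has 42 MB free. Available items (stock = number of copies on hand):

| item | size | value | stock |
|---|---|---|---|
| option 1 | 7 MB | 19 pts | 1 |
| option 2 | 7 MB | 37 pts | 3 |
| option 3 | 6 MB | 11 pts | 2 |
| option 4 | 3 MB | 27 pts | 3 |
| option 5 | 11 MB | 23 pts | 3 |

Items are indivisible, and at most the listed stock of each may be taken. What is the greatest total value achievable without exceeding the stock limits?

215 pts

Top feasible selections:
- 3×option 2 + 3×option 4 + 1×option 5: size 41, value 215
- 3×option 2 + 2×option 3 + 3×option 4: size 42, value 214
- 1×option 1 + 3×option 2 + 3×option 4: size 37, value 211
- 3×option 2 + 1×option 3 + 3×option 4: size 36, value 203
Best: 215 pts.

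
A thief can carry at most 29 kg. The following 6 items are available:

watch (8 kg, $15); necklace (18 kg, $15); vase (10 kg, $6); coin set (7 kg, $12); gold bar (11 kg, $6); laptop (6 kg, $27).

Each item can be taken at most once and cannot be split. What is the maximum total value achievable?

This is a 0/1 knapsack; check combinations near the capacity.
- watch+coin set+laptop: weight 8+7+6=21, value 15+12+27=54
- watch+vase+laptop: weight 8+10+6=24, value 15+6+27=48
- watch+gold bar+laptop: weight 8+11+6=25, value 15+6+27=48
- vase+coin set+laptop: weight 10+7+6=23, value 6+12+27=45
- coin set+gold bar+laptop: weight 7+11+6=24, value 12+6+27=45
Best: $54.

$54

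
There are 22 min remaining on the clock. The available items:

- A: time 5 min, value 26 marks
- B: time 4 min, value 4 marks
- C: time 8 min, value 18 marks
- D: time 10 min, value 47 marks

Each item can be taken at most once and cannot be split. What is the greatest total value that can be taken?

77 marks

Check high-value combinations within 22 min:
- A+B+D: time 5+4+10=19, value 26+4+47=77
- A+D: time 5+10=15, value 26+47=73
- B+C+D: time 4+8+10=22, value 4+18+47=69
- C+D: time 8+10=18, value 18+47=65
Best: 77 marks.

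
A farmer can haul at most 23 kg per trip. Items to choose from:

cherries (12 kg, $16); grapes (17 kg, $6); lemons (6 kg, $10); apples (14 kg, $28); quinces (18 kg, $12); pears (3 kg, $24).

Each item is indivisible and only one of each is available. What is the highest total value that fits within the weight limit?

$62

This is a 0/1 knapsack; check combinations near the capacity.
- lemons+apples+pears: weight 6+14+3=23, value 10+28+24=62
- apples+pears: weight 14+3=17, value 28+24=52
- cherries+lemons+pears: weight 12+6+3=21, value 16+10+24=50
Best: $62.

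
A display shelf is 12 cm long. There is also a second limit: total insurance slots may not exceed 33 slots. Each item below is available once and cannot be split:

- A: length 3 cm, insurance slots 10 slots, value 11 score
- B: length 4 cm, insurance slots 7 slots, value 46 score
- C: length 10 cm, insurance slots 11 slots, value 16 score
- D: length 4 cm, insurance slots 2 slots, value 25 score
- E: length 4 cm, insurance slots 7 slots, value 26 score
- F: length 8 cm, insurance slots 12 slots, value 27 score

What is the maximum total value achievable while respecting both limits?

97 score

Feasible sets respecting both limits:
- B+D+E: length 12, insurance slots 16, value 97
- A+B+E: length 11, insurance slots 24, value 83
- A+B+D: length 11, insurance slots 19, value 82
Best: 97 score.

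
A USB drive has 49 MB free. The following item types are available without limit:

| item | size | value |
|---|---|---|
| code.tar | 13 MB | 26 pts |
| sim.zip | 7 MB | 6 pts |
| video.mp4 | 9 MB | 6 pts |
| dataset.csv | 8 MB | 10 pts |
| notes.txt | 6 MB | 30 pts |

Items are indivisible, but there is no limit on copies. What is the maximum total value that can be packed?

Best value-per-unit is notes.txt at 30/6, and filling with it alone uses size 8×6=48. No mix of the others beats 8×30 = 240.

240 pts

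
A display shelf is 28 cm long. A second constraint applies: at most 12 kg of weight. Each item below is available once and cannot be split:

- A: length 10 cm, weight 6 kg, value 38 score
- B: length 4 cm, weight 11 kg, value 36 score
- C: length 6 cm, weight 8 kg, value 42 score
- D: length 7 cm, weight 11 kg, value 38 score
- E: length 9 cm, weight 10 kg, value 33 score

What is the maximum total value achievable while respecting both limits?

42 score

Feasible sets respecting both limits:
- C: length 6, weight 8, value 42
- A: length 10, weight 6, value 38
- D: length 7, weight 11, value 38
Best: 42 score.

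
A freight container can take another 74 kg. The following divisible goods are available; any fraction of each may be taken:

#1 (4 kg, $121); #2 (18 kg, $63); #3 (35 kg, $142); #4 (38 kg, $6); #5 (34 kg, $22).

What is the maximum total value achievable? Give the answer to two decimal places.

Take in order of value per unit:
- #1 (121/4 per unit): all 4 → value 121, running total 121.00
- #3 (142/35 per unit): all 35 → value 142, running total 263.00
- #2 (63/18 per unit): all 18 → value 63, running total 326.00
- #5 (22/34 per unit): 17 of 34 → value 17×22/34 = 11.0000, running total 337.00
Total 337.00.

337.00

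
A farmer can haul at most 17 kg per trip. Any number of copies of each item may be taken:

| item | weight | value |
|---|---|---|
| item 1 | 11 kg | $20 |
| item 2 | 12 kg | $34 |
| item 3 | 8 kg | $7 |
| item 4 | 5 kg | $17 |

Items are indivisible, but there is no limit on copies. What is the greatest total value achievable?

Best value-per-unit is item 4 at 17/5; filling with it alone gives 3×17 = 51.
Optimal mix: 1×item 2 + 1×item 4 → weight 17, value 51.

$51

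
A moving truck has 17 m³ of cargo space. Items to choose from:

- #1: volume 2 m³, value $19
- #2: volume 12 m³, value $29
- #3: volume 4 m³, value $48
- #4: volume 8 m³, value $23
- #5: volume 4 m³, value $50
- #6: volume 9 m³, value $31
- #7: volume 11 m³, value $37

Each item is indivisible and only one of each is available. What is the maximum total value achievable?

Check high-value combinations within 17 m³:
- #3+#5+#6: volume 4+4+9=17, value 48+50+31=129
- #3+#4+#5: volume 4+8+4=16, value 48+23+50=121
- #1+#3+#5: volume 2+4+4=10, value 19+48+50=117
- #1+#5+#7: volume 2+4+11=17, value 19+50+37=106
- #1+#3+#7: volume 2+4+11=17, value 19+48+37=104
Best: $129.

$129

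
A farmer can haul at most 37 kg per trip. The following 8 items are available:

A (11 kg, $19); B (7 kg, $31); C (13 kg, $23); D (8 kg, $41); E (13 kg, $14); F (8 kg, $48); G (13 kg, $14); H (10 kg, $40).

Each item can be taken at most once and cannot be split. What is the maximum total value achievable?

Check high-value combinations within 37 kg:
- B+D+F+H: weight 7+8+8+10=33, value 31+41+48+40=160
- A+D+F+H: weight 11+8+8+10=37, value 19+41+48+40=148
- B+C+D+F: weight 7+13+8+8=36, value 31+23+41+48=143
Best: $160.

$160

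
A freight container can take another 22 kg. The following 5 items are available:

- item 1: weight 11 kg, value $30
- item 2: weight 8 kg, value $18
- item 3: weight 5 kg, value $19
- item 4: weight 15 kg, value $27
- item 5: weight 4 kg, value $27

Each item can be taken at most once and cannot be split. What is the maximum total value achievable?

$76

Check high-value combinations within 22 kg:
- item 1+item 3+item 5: weight 11+5+4=20, value 30+19+27=76
- item 2+item 3+item 5: weight 8+5+4=17, value 18+19+27=64
- item 1+item 5: weight 11+4=15, value 30+27=57
- item 4+item 5: weight 15+4=19, value 27+27=54
Best: $76.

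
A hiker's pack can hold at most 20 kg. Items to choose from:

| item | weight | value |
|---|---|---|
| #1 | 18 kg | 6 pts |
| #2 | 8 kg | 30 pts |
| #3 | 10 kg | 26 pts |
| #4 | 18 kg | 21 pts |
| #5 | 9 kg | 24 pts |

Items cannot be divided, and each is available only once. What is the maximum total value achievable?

56 pts

This is a 0/1 knapsack; check combinations near the capacity.
- #2+#3: weight 8+10=18, value 30+26=56
- #2+#5: weight 8+9=17, value 30+24=54
- #3+#5: weight 10+9=19, value 26+24=50
- #2: weight 8, value 30
Best: 56 pts.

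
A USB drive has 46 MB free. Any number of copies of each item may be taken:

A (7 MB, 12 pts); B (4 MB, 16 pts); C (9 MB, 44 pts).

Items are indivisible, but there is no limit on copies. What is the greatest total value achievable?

220 pts

Best value-per-unit is C at 44/9, and filling with it alone uses size 5×9=45. No mix of the others beats 5×44 = 220.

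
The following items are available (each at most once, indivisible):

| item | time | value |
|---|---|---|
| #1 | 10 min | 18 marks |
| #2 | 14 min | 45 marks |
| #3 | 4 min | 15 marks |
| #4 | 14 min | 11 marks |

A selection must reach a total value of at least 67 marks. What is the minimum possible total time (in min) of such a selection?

28

Subsets with value ≥ 67, sorted by total time:
- #1+#2+#3: time 28, value 78
- #2+#3+#4: time 32, value 71
- #1+#2+#4: time 38, value 74
Minimum time: 28 min.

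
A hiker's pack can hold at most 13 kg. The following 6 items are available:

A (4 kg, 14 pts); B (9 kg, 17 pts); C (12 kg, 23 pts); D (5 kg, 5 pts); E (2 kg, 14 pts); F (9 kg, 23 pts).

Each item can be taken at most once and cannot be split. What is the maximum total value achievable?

Check high-value combinations within 13 kg:
- E+F: weight 2+9=11, value 14+23=37
- A+F: weight 4+9=13, value 14+23=37
- A+D+E: weight 4+5+2=11, value 14+5+14=33
Best: 37 pts.

37 pts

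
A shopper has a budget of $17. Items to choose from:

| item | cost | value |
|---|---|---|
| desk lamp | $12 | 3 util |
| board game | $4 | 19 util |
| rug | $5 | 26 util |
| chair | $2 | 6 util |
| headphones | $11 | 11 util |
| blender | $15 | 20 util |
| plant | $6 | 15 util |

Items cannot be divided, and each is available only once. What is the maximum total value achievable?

66 util

Check high-value combinations within $17:
- board game+rug+chair+plant: cost 4+5+2+6=17, value 19+26+6+15=66
- board game+rug+plant: cost 4+5+6=15, value 19+26+15=60
- board game+rug+chair: cost 4+5+2=11, value 19+26+6=51
- rug+chair+plant: cost 5+2+6=13, value 26+6+15=47
- board game+rug: cost 4+5=9, value 19+26=45
Best: 66 util.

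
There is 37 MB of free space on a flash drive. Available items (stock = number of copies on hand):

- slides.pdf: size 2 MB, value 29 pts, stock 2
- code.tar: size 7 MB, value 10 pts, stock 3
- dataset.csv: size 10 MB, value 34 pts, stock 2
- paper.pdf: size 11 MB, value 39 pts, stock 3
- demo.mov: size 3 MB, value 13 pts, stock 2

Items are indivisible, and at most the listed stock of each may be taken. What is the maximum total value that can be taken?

Top feasible selections:
- 2×slides.pdf + 3×paper.pdf: size 37, value 175
- 2×slides.pdf + 1×dataset.csv + 2×paper.pdf: size 36, value 170
- 2×slides.pdf + 2×dataset.csv + 1×paper.pdf: size 35, value 165
Best: 175 pts.

175 pts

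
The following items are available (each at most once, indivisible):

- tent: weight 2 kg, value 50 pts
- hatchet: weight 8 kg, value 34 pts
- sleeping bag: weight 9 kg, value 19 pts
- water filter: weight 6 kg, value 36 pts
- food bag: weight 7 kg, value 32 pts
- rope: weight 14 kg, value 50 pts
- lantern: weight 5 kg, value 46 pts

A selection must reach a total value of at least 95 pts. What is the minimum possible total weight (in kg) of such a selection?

7

Subsets with value ≥ 95, sorted by total weight:
- tent+lantern: weight 7, value 96
- tent+water filter+lantern: weight 13, value 132
Minimum weight: 7 kg.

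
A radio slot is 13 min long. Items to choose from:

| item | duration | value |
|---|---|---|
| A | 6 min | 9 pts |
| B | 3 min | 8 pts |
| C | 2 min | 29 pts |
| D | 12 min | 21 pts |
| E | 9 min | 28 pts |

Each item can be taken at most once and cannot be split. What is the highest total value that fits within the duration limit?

Check high-value combinations within 13 min:
- C+E: duration 2+9=11, value 29+28=57
- A+B+C: duration 6+3+2=11, value 9+8+29=46
- A+C: duration 6+2=8, value 9+29=38
- B+C: duration 3+2=5, value 8+29=37
- B+E: duration 3+9=12, value 8+28=36
Best: 57 pts.

57 pts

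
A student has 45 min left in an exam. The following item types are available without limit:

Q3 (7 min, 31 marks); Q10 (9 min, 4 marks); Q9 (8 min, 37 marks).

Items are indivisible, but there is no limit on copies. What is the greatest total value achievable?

204 marks

Best value-per-unit is Q9 at 37/8; filling with it alone gives 5×37 = 185.
Optimal mix: 3×Q3 + 3×Q9 → time 45, value 204.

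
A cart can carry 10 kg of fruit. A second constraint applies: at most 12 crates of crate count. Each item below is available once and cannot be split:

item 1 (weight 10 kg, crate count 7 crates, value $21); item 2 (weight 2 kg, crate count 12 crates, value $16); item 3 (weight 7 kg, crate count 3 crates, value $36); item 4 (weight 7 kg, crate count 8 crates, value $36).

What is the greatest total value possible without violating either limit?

$36

Feasible sets respecting both limits:
- item 3: weight 7, crate count 3, value 36
- item 4: weight 7, crate count 8, value 36
- item 1: weight 10, crate count 7, value 21
Best: $36.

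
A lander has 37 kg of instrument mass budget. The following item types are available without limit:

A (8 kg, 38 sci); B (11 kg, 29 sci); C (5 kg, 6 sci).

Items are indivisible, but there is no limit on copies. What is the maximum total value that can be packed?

Best value-per-unit is A at 38/8; filling with it alone gives 4×38 = 152.
Optimal mix: 4×A + 1×C → mass 37, value 158.

158 sci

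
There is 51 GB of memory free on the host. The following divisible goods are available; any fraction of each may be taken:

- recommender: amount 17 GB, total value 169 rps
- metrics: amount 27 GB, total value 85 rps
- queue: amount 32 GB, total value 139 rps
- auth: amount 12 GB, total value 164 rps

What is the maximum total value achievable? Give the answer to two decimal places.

Take in order of value per unit:
- auth (164/12 per unit): all 12 → value 164, running total 164.00
- recommender (169/17 per unit): all 17 → value 169, running total 333.00
- queue (139/32 per unit): 22 of 32 → value 22×139/32 = 95.5625, running total 428.56
Total 428.56.

428.56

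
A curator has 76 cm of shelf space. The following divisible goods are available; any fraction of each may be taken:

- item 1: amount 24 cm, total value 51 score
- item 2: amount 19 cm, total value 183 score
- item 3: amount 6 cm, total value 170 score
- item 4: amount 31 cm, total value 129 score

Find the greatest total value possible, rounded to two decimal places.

Take in order of value per unit:
- item 3 (170/6 per unit): all 6 → value 170, running total 170.00
- item 2 (183/19 per unit): all 19 → value 183, running total 353.00
- item 4 (129/31 per unit): all 31 → value 129, running total 482.00
- item 1 (51/24 per unit): 20 of 24 → value 20×51/24 = 42.5000, running total 524.50
Total 524.50.

524.50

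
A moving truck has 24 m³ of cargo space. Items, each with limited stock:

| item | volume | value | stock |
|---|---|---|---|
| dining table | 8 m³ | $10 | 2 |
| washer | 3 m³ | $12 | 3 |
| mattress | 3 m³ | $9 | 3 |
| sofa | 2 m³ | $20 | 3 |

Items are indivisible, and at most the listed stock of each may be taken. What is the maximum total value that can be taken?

$123

Best selections within volume 24 and stock limits:
- 3×washer + 3×mattress + 3×sofa: volume 24, value 123
- 3×washer + 2×mattress + 3×sofa: volume 21, value 114
- 2×washer + 3×mattress + 3×sofa: volume 21, value 111
- 1×dining table + 3×washer + 3×sofa: volume 23, value 106
Best: $123.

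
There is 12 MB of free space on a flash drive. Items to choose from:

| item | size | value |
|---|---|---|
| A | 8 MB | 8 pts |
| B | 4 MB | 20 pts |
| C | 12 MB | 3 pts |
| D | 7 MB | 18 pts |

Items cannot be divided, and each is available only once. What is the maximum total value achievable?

38 pts

This is a 0/1 knapsack; check combinations near the capacity.
- B+D: size 4+7=11, value 20+18=38
- A+B: size 8+4=12, value 8+20=28
- B: size 4, value 20
Best: 38 pts.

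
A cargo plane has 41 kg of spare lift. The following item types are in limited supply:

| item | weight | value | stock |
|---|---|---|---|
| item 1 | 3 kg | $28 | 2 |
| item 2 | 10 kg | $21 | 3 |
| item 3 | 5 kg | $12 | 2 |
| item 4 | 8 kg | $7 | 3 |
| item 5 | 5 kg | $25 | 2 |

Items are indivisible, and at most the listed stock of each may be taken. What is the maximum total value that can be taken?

Top feasible selections:
- 2×item 1 + 2×item 2 + 1×item 3 + 2×item 5: weight 41, value 160
- 2×item 1 + 1×item 2 + 2×item 3 + 2×item 5: weight 36, value 151
- 2×item 1 + 2×item 2 + 2×item 5: weight 36, value 148
Best: $160.

$160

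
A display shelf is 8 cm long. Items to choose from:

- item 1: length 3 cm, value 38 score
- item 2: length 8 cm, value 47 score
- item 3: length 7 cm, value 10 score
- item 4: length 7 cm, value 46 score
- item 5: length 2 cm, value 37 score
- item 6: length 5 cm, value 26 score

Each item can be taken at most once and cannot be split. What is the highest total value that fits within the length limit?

Check high-value combinations within 8 cm:
- item 1+item 5: length 3+2=5, value 38+37=75
- item 1+item 6: length 3+5=8, value 38+26=64
- item 5+item 6: length 2+5=7, value 37+26=63
- item 2: length 8, value 47
- item 4: length 7, value 46
Best: 75 score.

75 score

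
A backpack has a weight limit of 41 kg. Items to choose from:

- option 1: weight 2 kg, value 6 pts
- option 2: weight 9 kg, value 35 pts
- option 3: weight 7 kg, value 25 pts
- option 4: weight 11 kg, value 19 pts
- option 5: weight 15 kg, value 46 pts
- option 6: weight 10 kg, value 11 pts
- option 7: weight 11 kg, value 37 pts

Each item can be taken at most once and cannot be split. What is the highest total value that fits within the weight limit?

124 pts

Check high-value combinations within 41 kg:
- option 1+option 2+option 5+option 7: weight 2+9+15+11=37, value 6+35+46+37=124
- option 1+option 2+option 3+option 4+option 7: weight 2+9+7+11+11=40, value 6+35+25+19+37=122
- option 2+option 5+option 7: weight 9+15+11=35, value 35+46+37=118
- option 2+option 3+option 5+option 6: weight 9+7+15+10=41, value 35+25+46+11=117
Best: 124 pts.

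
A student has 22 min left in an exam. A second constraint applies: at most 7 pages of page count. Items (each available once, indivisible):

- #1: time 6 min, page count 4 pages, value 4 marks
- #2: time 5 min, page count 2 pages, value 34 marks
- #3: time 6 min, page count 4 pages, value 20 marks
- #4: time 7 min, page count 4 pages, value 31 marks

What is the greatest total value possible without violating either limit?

65 marks

Feasible sets respecting both limits:
- #2+#4: time 12, page count 6, value 65
- #2+#3: time 11, page count 6, value 54
- #1+#2: time 11, page count 6, value 38
- #2: time 5, page count 2, value 34
Best: 65 marks.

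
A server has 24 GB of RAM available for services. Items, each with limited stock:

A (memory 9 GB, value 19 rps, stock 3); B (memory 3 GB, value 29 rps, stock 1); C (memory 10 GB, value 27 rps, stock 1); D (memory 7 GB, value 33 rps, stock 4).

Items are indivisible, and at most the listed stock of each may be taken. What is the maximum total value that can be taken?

Best selections within memory 24 and stock limits:
- 1×B + 3×D: memory 24, value 128
- 3×D: memory 21, value 99
- 1×B + 2×D: memory 17, value 95
- 1×C + 2×D: memory 24, value 93
Best: 128 rps.

128 rps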